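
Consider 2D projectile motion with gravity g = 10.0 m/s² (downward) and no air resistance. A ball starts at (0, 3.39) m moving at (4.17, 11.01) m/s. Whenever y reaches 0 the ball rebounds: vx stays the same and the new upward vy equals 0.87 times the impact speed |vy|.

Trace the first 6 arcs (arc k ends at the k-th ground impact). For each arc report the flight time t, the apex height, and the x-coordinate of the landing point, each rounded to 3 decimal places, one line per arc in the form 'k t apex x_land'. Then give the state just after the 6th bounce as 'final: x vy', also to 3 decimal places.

Arc 1: start y=3.390, vy=11.010 → t=2.476, apex=9.451, x_land=10.324, impact vy=-13.748
  bounce: vy ← 0.87·13.748 = 11.961
Arc 2: start y=0.000, vy=11.961 → t=2.392, apex=7.153, x_land=20.300, impact vy=-11.961
  bounce: vy ← 0.87·11.961 = 10.406
Arc 3: start y=0.000, vy=10.406 → t=2.081, apex=5.414, x_land=28.979, impact vy=-10.406
  bounce: vy ← 0.87·10.406 = 9.053
Arc 4: start y=0.000, vy=9.053 → t=1.811, apex=4.098, x_land=36.529, impact vy=-9.053
  bounce: vy ← 0.87·9.053 = 7.876
Arc 5: start y=0.000, vy=7.876 → t=1.575, apex=3.102, x_land=43.098, impact vy=-7.876
  bounce: vy ← 0.87·7.876 = 6.853
Arc 6: start y=0.000, vy=6.853 → t=1.371, apex=2.348, x_land=48.813, impact vy=-6.853
  bounce: vy ← 0.87·6.853 = 5.962

1 2.476 9.451 10.324
2 2.392 7.153 20.300
3 2.081 5.414 28.979
4 1.811 4.098 36.529
5 1.575 3.102 43.098
6 1.371 2.348 48.813
final: 48.813 5.962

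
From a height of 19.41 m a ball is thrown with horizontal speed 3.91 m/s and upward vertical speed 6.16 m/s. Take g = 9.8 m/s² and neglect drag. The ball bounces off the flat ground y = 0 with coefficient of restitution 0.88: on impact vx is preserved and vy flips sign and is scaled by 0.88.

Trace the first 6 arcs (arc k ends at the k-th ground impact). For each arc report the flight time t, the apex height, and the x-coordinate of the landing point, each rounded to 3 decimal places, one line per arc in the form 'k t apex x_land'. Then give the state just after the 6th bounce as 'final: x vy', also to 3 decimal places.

1 2.716 21.346 10.619
2 3.673 16.530 24.982
3 3.233 12.801 37.621
4 2.845 9.913 48.744
5 2.503 7.677 58.532
6 2.203 5.945 67.146
final: 67.146 9.499

Arc 1: start y=19.410, vy=6.160 → t=2.716, apex=21.346, x_land=10.619, impact vy=-20.454
  bounce: vy ← 0.88·20.454 = 18.000
Arc 2: start y=0.000, vy=18.000 → t=3.673, apex=16.530, x_land=24.982, impact vy=-18.000
  bounce: vy ← 0.88·18.000 = 15.840
Arc 3: start y=0.000, vy=15.840 → t=3.233, apex=12.801, x_land=37.621, impact vy=-15.840
  bounce: vy ← 0.88·15.840 = 13.939
Arc 4: start y=0.000, vy=13.939 → t=2.845, apex=9.913, x_land=48.744, impact vy=-13.939
  bounce: vy ← 0.88·13.939 = 12.266
Arc 5: start y=0.000, vy=12.266 → t=2.503, apex=7.677, x_land=58.532, impact vy=-12.266
  bounce: vy ← 0.88·12.266 = 10.794
Arc 6: start y=0.000, vy=10.794 → t=2.203, apex=5.945, x_land=67.146, impact vy=-10.794
  bounce: vy ← 0.88·10.794 = 9.499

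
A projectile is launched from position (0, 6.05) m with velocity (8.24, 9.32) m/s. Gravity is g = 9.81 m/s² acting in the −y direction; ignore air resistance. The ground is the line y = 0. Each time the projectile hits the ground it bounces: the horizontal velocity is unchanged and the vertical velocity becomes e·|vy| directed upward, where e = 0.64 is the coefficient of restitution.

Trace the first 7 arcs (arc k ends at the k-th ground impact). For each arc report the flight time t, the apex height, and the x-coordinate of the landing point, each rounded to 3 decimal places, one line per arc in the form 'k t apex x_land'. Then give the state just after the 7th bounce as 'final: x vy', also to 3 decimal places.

Arc 1: start y=6.050, vy=9.320 → t=2.412, apex=10.477, x_land=19.871, impact vy=-14.337
  bounce: vy ← 0.64·14.337 = 9.176
Arc 2: start y=0.000, vy=9.176 → t=1.871, apex=4.291, x_land=35.286, impact vy=-9.176
  bounce: vy ← 0.64·9.176 = 5.873
Arc 3: start y=0.000, vy=5.873 → t=1.197, apex=1.758, x_land=45.152, impact vy=-5.873
  bounce: vy ← 0.64·5.873 = 3.758
Arc 4: start y=0.000, vy=3.758 → t=0.766, apex=0.720, x_land=51.466, impact vy=-3.758
  bounce: vy ← 0.64·3.758 = 2.405
Arc 5: start y=0.000, vy=2.405 → t=0.490, apex=0.295, x_land=55.507, impact vy=-2.405
  bounce: vy ← 0.64·2.405 = 1.539
Arc 6: start y=0.000, vy=1.539 → t=0.314, apex=0.121, x_land=58.093, impact vy=-1.539
  bounce: vy ← 0.64·1.539 = 0.985
Arc 7: start y=0.000, vy=0.985 → t=0.201, apex=0.049, x_land=59.748, impact vy=-0.985
  bounce: vy ← 0.64·0.985 = 0.631

1 2.412 10.477 19.871
2 1.871 4.291 35.286
3 1.197 1.758 45.152
4 0.766 0.720 51.466
5 0.490 0.295 55.507
6 0.314 0.121 58.093
7 0.201 0.049 59.748
final: 59.748 0.631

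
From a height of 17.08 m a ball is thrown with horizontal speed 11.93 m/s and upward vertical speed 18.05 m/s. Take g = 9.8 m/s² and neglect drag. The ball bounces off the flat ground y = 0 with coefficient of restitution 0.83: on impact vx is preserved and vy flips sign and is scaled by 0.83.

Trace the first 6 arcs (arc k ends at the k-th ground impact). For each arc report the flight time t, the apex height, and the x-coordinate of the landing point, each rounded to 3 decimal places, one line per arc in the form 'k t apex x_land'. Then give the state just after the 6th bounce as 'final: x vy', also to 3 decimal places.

Arc 1: start y=17.080, vy=18.050 → t=4.464, apex=33.703, x_land=53.261, impact vy=-25.702
  bounce: vy ← 0.83·25.702 = 21.332
Arc 2: start y=0.000, vy=21.332 → t=4.354, apex=23.218, x_land=105.198, impact vy=-21.332
  bounce: vy ← 0.83·21.332 = 17.706
Arc 3: start y=0.000, vy=17.706 → t=3.613, apex=15.995, x_land=148.307, impact vy=-17.706
  bounce: vy ← 0.83·17.706 = 14.696
Arc 4: start y=0.000, vy=14.696 → t=2.999, apex=11.019, x_land=184.087, impact vy=-14.696
  bounce: vy ← 0.83·14.696 = 12.198
Arc 5: start y=0.000, vy=12.198 → t=2.489, apex=7.591, x_land=213.784, impact vy=-12.198
  bounce: vy ← 0.83·12.198 = 10.124
Arc 6: start y=0.000, vy=10.124 → t=2.066, apex=5.229, x_land=238.432, impact vy=-10.124
  bounce: vy ← 0.83·10.124 = 8.403

1 4.464 33.703 53.261
2 4.354 23.218 105.198
3 3.613 15.995 148.307
4 2.999 11.019 184.087
5 2.489 7.591 213.784
6 2.066 5.229 238.432
final: 238.432 8.403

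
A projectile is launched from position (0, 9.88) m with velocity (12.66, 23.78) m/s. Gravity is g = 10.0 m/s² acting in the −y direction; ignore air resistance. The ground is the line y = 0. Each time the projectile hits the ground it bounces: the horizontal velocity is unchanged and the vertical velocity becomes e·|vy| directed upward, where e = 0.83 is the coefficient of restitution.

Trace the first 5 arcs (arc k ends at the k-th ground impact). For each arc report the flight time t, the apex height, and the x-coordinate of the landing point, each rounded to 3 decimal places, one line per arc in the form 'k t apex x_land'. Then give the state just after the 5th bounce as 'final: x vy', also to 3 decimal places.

1 5.140 38.154 65.078
2 4.586 26.285 123.131
3 3.806 18.107 171.316
4 3.159 12.474 211.309
5 2.622 8.593 244.503
final: 244.503 10.881

Arc 1: start y=9.880, vy=23.780 → t=5.140, apex=38.154, x_land=65.078, impact vy=-27.624
  bounce: vy ← 0.83·27.624 = 22.928
Arc 2: start y=0.000, vy=22.928 → t=4.586, apex=26.285, x_land=123.131, impact vy=-22.928
  bounce: vy ← 0.83·22.928 = 19.030
Arc 3: start y=0.000, vy=19.030 → t=3.806, apex=18.107, x_land=171.316, impact vy=-19.030
  bounce: vy ← 0.83·19.030 = 15.795
Arc 4: start y=0.000, vy=15.795 → t=3.159, apex=12.474, x_land=211.309, impact vy=-15.795
  bounce: vy ← 0.83·15.795 = 13.110
Arc 5: start y=0.000, vy=13.110 → t=2.622, apex=8.593, x_land=244.503, impact vy=-13.110
  bounce: vy ← 0.83·13.110 = 10.881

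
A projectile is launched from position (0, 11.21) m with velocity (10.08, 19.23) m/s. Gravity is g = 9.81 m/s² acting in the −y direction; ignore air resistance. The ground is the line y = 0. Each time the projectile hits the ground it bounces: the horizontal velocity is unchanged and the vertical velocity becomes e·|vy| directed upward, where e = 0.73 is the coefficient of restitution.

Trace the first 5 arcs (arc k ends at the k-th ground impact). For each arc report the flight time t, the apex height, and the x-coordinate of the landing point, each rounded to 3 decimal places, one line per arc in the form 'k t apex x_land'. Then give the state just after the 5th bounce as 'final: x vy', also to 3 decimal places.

Arc 1: start y=11.210, vy=19.230 → t=4.436, apex=30.058, x_land=44.712, impact vy=-24.284
  bounce: vy ← 0.73·24.284 = 17.728
Arc 2: start y=0.000, vy=17.728 → t=3.614, apex=16.018, x_land=81.143, impact vy=-17.728
  bounce: vy ← 0.73·17.728 = 12.941
Arc 3: start y=0.000, vy=12.941 → t=2.638, apex=8.536, x_land=107.738, impact vy=-12.941
  bounce: vy ← 0.73·12.941 = 9.447
Arc 4: start y=0.000, vy=9.447 → t=1.926, apex=4.549, x_land=127.152, impact vy=-9.447
  bounce: vy ← 0.73·9.447 = 6.896
Arc 5: start y=0.000, vy=6.896 → t=1.406, apex=2.424, x_land=141.324, impact vy=-6.896
  bounce: vy ← 0.73·6.896 = 5.034

1 4.436 30.058 44.712
2 3.614 16.018 81.143
3 2.638 8.536 107.738
4 1.926 4.549 127.152
5 1.406 2.424 141.324
final: 141.324 5.034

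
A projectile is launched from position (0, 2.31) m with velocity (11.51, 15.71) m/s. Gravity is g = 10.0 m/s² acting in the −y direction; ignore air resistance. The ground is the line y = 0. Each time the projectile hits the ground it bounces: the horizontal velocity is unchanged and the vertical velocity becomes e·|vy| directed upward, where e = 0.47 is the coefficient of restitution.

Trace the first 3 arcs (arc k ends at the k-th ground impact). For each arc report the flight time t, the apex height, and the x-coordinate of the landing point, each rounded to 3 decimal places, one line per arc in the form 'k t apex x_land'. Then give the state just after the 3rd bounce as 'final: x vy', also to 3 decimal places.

1 3.283 14.650 37.784
2 1.609 3.236 56.304
3 0.756 0.715 65.009
final: 65.009 1.777

Arc 1: start y=2.310, vy=15.710 → t=3.283, apex=14.650, x_land=37.784, impact vy=-17.117
  bounce: vy ← 0.47·17.117 = 8.045
Arc 2: start y=0.000, vy=8.045 → t=1.609, apex=3.236, x_land=56.304, impact vy=-8.045
  bounce: vy ← 0.47·8.045 = 3.781
Arc 3: start y=0.000, vy=3.781 → t=0.756, apex=0.715, x_land=65.009, impact vy=-3.781
  bounce: vy ← 0.47·3.781 = 1.777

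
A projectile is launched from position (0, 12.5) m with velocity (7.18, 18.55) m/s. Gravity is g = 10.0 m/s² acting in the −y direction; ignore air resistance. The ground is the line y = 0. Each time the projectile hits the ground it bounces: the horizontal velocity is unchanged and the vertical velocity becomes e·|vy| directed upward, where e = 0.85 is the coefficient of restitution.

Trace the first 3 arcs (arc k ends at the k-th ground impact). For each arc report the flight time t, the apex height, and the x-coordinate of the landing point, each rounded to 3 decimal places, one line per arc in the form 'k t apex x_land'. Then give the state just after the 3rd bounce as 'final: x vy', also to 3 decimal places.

1 4.292 29.705 30.820
2 4.144 21.462 60.571
3 3.522 15.506 85.859
final: 85.859 14.969

Arc 1: start y=12.500, vy=18.550 → t=4.292, apex=29.705, x_land=30.820, impact vy=-24.374
  bounce: vy ← 0.85·24.374 = 20.718
Arc 2: start y=0.000, vy=20.718 → t=4.144, apex=21.462, x_land=60.571, impact vy=-20.718
  bounce: vy ← 0.85·20.718 = 17.610
Arc 3: start y=0.000, vy=17.610 → t=3.522, apex=15.506, x_land=85.859, impact vy=-17.610
  bounce: vy ← 0.85·17.610 = 14.969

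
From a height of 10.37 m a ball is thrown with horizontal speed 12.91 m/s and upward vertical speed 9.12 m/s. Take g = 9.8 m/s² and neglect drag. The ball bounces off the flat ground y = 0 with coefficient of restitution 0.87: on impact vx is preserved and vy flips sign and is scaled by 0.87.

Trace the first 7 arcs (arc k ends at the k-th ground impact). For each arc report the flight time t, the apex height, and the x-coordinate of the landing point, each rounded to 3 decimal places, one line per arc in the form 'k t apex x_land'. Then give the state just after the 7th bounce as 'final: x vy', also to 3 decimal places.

1 2.658 14.614 34.309
2 3.005 11.061 73.102
3 2.614 8.372 106.853
4 2.274 6.337 136.215
5 1.979 4.796 161.761
6 1.721 3.630 183.985
7 1.498 2.748 203.320
final: 203.320 6.385

Arc 1: start y=10.370, vy=9.120 → t=2.658, apex=14.614, x_land=34.309, impact vy=-16.924
  bounce: vy ← 0.87·16.924 = 14.724
Arc 2: start y=0.000, vy=14.724 → t=3.005, apex=11.061, x_land=73.102, impact vy=-14.724
  bounce: vy ← 0.87·14.724 = 12.810
Arc 3: start y=0.000, vy=12.810 → t=2.614, apex=8.372, x_land=106.853, impact vy=-12.810
  bounce: vy ← 0.87·12.810 = 11.145
Arc 4: start y=0.000, vy=11.145 → t=2.274, apex=6.337, x_land=136.215, impact vy=-11.145
  bounce: vy ← 0.87·11.145 = 9.696
Arc 5: start y=0.000, vy=9.696 → t=1.979, apex=4.796, x_land=161.761, impact vy=-9.696
  bounce: vy ← 0.87·9.696 = 8.435
Arc 6: start y=0.000, vy=8.435 → t=1.721, apex=3.630, x_land=183.985, impact vy=-8.435
  bounce: vy ← 0.87·8.435 = 7.339
Arc 7: start y=0.000, vy=7.339 → t=1.498, apex=2.748, x_land=203.320, impact vy=-7.339
  bounce: vy ← 0.87·7.339 = 6.385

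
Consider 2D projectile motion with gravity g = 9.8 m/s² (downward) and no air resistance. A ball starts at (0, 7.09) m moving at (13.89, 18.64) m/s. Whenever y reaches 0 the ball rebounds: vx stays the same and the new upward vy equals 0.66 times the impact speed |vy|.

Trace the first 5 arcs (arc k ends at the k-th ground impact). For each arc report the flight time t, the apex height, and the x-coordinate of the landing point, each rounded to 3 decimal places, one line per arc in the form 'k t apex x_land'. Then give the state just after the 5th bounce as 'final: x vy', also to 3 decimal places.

Arc 1: start y=7.090, vy=18.640 → t=4.153, apex=24.817, x_land=57.679, impact vy=-22.055
  bounce: vy ← 0.66·22.055 = 14.556
Arc 2: start y=0.000, vy=14.556 → t=2.971, apex=10.810, x_land=98.941, impact vy=-14.556
  bounce: vy ← 0.66·14.556 = 9.607
Arc 3: start y=0.000, vy=9.607 → t=1.961, apex=4.709, x_land=126.174, impact vy=-9.607
  bounce: vy ← 0.66·9.607 = 6.341
Arc 4: start y=0.000, vy=6.341 → t=1.294, apex=2.051, x_land=144.148, impact vy=-6.341
  bounce: vy ← 0.66·6.341 = 4.185
Arc 5: start y=0.000, vy=4.185 → t=0.854, apex=0.894, x_land=156.011, impact vy=-4.185
  bounce: vy ← 0.66·4.185 = 2.762

1 4.153 24.817 57.679
2 2.971 10.810 98.941
3 1.961 4.709 126.174
4 1.294 2.051 144.148
5 0.854 0.894 156.011
final: 156.011 2.762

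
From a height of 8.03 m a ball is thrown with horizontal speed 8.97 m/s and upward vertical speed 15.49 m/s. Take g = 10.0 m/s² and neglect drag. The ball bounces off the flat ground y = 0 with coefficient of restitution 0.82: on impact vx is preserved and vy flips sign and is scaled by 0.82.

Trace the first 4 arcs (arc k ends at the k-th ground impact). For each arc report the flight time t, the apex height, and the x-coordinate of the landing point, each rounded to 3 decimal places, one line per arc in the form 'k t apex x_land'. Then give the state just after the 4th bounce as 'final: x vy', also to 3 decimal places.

1 3.550 20.027 31.847
2 3.282 13.466 61.288
3 2.691 9.055 85.430
4 2.207 6.088 105.227
final: 105.227 9.049

Arc 1: start y=8.030, vy=15.490 → t=3.550, apex=20.027, x_land=31.847, impact vy=-20.013
  bounce: vy ← 0.82·20.013 = 16.411
Arc 2: start y=0.000, vy=16.411 → t=3.282, apex=13.466, x_land=61.288, impact vy=-16.411
  bounce: vy ← 0.82·16.411 = 13.457
Arc 3: start y=0.000, vy=13.457 → t=2.691, apex=9.055, x_land=85.430, impact vy=-13.457
  bounce: vy ← 0.82·13.457 = 11.035
Arc 4: start y=0.000, vy=11.035 → t=2.207, apex=6.088, x_land=105.227, impact vy=-11.035
  bounce: vy ← 0.82·11.035 = 9.049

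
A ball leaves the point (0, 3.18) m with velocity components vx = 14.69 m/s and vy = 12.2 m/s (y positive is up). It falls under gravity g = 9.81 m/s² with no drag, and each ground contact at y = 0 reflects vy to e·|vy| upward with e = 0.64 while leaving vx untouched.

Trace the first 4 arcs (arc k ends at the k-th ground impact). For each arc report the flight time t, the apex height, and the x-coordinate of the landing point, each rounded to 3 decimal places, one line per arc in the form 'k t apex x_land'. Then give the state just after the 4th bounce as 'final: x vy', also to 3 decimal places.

1 2.725 10.766 40.033
2 1.896 4.410 67.890
3 1.214 1.806 85.719
4 0.777 0.740 97.129
final: 97.129 2.438

Arc 1: start y=3.180, vy=12.200 → t=2.725, apex=10.766, x_land=40.033, impact vy=-14.534
  bounce: vy ← 0.64·14.534 = 9.302
Arc 2: start y=0.000, vy=9.302 → t=1.896, apex=4.410, x_land=67.890, impact vy=-9.302
  bounce: vy ← 0.64·9.302 = 5.953
Arc 3: start y=0.000, vy=5.953 → t=1.214, apex=1.806, x_land=85.719, impact vy=-5.953
  bounce: vy ← 0.64·5.953 = 3.810
Arc 4: start y=0.000, vy=3.810 → t=0.777, apex=0.740, x_land=97.129, impact vy=-3.810
  bounce: vy ← 0.64·3.810 = 2.438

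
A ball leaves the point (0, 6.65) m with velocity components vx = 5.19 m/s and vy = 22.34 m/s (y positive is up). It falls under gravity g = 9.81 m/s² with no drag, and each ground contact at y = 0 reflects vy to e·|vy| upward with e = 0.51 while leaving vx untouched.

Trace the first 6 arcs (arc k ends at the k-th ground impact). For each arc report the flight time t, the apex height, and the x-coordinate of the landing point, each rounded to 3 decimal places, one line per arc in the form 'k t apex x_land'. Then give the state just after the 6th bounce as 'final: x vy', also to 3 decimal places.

Arc 1: start y=6.650, vy=22.340 → t=4.835, apex=32.087, x_land=25.093, impact vy=-25.091
  bounce: vy ← 0.51·25.091 = 12.796
Arc 2: start y=0.000, vy=12.796 → t=2.609, apex=8.346, x_land=38.633, impact vy=-12.796
  bounce: vy ← 0.51·12.796 = 6.526
Arc 3: start y=0.000, vy=6.526 → t=1.331, apex=2.171, x_land=45.539, impact vy=-6.526
  bounce: vy ← 0.51·6.526 = 3.328
Arc 4: start y=0.000, vy=3.328 → t=0.679, apex=0.565, x_land=49.060, impact vy=-3.328
  bounce: vy ← 0.51·3.328 = 1.697
Arc 5: start y=0.000, vy=1.697 → t=0.346, apex=0.147, x_land=50.856, impact vy=-1.697
  bounce: vy ← 0.51·1.697 = 0.866
Arc 6: start y=0.000, vy=0.866 → t=0.176, apex=0.038, x_land=51.772, impact vy=-0.866
  bounce: vy ← 0.51·0.866 = 0.442

1 4.835 32.087 25.093
2 2.609 8.346 38.633
3 1.331 2.171 45.539
4 0.679 0.565 49.060
5 0.346 0.147 50.856
6 0.176 0.038 51.772
final: 51.772 0.442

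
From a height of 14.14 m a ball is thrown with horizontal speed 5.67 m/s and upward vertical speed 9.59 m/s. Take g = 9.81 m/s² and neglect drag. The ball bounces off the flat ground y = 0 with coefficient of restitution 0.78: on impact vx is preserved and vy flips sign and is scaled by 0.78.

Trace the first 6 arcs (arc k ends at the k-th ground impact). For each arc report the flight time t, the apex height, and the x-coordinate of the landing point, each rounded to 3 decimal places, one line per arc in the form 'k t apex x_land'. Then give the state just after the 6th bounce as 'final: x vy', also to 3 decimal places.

Arc 1: start y=14.140, vy=9.590 → t=2.937, apex=18.827, x_land=16.651, impact vy=-19.220
  bounce: vy ← 0.78·19.220 = 14.991
Arc 2: start y=0.000, vy=14.991 → t=3.056, apex=11.455, x_land=33.981, impact vy=-14.991
  bounce: vy ← 0.78·14.991 = 11.693
Arc 3: start y=0.000, vy=11.693 → t=2.384, apex=6.969, x_land=47.498, impact vy=-11.693
  bounce: vy ← 0.78·11.693 = 9.121
Arc 4: start y=0.000, vy=9.121 → t=1.859, apex=4.240, x_land=58.041, impact vy=-9.121
  bounce: vy ← 0.78·9.121 = 7.114
Arc 5: start y=0.000, vy=7.114 → t=1.450, apex=2.580, x_land=66.265, impact vy=-7.114
  bounce: vy ← 0.78·7.114 = 5.549
Arc 6: start y=0.000, vy=5.549 → t=1.131, apex=1.569, x_land=72.679, impact vy=-5.549
  bounce: vy ← 0.78·5.549 = 4.328

1 2.937 18.827 16.651
2 3.056 11.455 33.981
3 2.384 6.969 47.498
4 1.859 4.240 58.041
5 1.450 2.580 66.265
6 1.131 1.569 72.679
final: 72.679 4.328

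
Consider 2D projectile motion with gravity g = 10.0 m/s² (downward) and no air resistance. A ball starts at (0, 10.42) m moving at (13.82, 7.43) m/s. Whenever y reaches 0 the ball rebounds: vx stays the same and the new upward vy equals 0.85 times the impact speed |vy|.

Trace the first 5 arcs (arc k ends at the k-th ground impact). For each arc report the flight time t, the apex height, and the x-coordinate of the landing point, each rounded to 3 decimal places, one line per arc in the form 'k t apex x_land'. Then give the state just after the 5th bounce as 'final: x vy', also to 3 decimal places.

Arc 1: start y=10.420, vy=7.430 → t=2.367, apex=13.180, x_land=32.706, impact vy=-16.236
  bounce: vy ← 0.85·16.236 = 13.801
Arc 2: start y=0.000, vy=13.801 → t=2.760, apex=9.523, x_land=70.851, impact vy=-13.801
  bounce: vy ← 0.85·13.801 = 11.730
Arc 3: start y=0.000, vy=11.730 → t=2.346, apex=6.880, x_land=103.274, impact vy=-11.730
  bounce: vy ← 0.85·11.730 = 9.971
Arc 4: start y=0.000, vy=9.971 → t=1.994, apex=4.971, x_land=130.833, impact vy=-9.971
  bounce: vy ← 0.85·9.971 = 8.475
Arc 5: start y=0.000, vy=8.475 → t=1.695, apex=3.591, x_land=154.259, impact vy=-8.475
  bounce: vy ← 0.85·8.475 = 7.204

1 2.367 13.180 32.706
2 2.760 9.523 70.851
3 2.346 6.880 103.274
4 1.994 4.971 130.833
5 1.695 3.591 154.259
final: 154.259 7.204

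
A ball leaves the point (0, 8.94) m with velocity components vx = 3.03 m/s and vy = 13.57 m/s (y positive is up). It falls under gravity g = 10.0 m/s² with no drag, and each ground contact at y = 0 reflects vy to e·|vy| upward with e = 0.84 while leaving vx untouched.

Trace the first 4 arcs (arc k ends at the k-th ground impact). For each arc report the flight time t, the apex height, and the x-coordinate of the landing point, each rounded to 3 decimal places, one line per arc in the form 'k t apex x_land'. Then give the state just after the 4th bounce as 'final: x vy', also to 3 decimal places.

1 3.262 18.147 9.884
2 3.201 12.805 19.582
3 2.688 9.035 27.728
4 2.258 6.375 34.571
final: 34.571 9.485

Arc 1: start y=8.940, vy=13.570 → t=3.262, apex=18.147, x_land=9.884, impact vy=-19.051
  bounce: vy ← 0.84·19.051 = 16.003
Arc 2: start y=0.000, vy=16.003 → t=3.201, apex=12.805, x_land=19.582, impact vy=-16.003
  bounce: vy ← 0.84·16.003 = 13.442
Arc 3: start y=0.000, vy=13.442 → t=2.688, apex=9.035, x_land=27.728, impact vy=-13.442
  bounce: vy ← 0.84·13.442 = 11.292
Arc 4: start y=0.000, vy=11.292 → t=2.258, apex=6.375, x_land=34.571, impact vy=-11.292
  bounce: vy ← 0.84·11.292 = 9.485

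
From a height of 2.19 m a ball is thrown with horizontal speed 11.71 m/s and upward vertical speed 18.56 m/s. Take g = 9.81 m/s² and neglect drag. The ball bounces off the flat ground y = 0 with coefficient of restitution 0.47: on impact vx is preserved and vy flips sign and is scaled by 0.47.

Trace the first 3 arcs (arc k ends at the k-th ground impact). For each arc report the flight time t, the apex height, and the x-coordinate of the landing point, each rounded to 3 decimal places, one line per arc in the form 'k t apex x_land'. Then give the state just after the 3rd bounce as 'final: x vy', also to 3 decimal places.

Arc 1: start y=2.190, vy=18.560 → t=3.898, apex=19.747, x_land=45.651, impact vy=-19.684
  bounce: vy ← 0.47·19.684 = 9.251
Arc 2: start y=0.000, vy=9.251 → t=1.886, apex=4.362, x_land=67.737, impact vy=-9.251
  bounce: vy ← 0.47·9.251 = 4.348
Arc 3: start y=0.000, vy=4.348 → t=0.886, apex=0.964, x_land=78.117, impact vy=-4.348
  bounce: vy ← 0.47·4.348 = 2.044

1 3.898 19.747 45.651
2 1.886 4.362 67.737
3 0.886 0.964 78.117
final: 78.117 2.044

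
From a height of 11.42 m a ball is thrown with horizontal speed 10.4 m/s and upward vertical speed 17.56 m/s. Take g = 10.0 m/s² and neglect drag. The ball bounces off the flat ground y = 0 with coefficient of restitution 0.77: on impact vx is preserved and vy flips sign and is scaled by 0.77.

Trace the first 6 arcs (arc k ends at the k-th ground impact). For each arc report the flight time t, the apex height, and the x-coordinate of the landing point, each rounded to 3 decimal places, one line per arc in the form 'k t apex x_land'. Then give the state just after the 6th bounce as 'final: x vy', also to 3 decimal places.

Arc 1: start y=11.420, vy=17.560 → t=4.073, apex=26.838, x_land=42.357, impact vy=-23.168
  bounce: vy ← 0.77·23.168 = 17.839
Arc 2: start y=0.000, vy=17.839 → t=3.568, apex=15.912, x_land=79.463, impact vy=-17.839
  bounce: vy ← 0.77·17.839 = 13.736
Arc 3: start y=0.000, vy=13.736 → t=2.747, apex=9.434, x_land=108.034, impact vy=-13.736
  bounce: vy ← 0.77·13.736 = 10.577
Arc 4: start y=0.000, vy=10.577 → t=2.115, apex=5.594, x_land=130.034, impact vy=-10.577
  bounce: vy ← 0.77·10.577 = 8.144
Arc 5: start y=0.000, vy=8.144 → t=1.629, apex=3.316, x_land=146.974, impact vy=-8.144
  bounce: vy ← 0.77·8.144 = 6.271
Arc 6: start y=0.000, vy=6.271 → t=1.254, apex=1.966, x_land=160.018, impact vy=-6.271
  bounce: vy ← 0.77·6.271 = 4.829

1 4.073 26.838 42.357
2 3.568 15.912 79.463
3 2.747 9.434 108.034
4 2.115 5.594 130.034
5 1.629 3.316 146.974
6 1.254 1.966 160.018
final: 160.018 4.829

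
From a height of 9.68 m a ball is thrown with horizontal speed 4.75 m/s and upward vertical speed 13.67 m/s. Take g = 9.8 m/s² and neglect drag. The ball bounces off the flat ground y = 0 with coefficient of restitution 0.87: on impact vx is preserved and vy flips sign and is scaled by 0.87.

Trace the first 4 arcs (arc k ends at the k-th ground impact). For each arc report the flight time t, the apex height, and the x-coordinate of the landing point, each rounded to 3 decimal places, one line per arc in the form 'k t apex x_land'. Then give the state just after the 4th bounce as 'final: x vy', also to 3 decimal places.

1 3.375 19.214 16.032
2 3.446 14.543 32.398
3 2.998 11.008 46.637
4 2.608 8.332 59.025
final: 59.025 11.118

Arc 1: start y=9.680, vy=13.670 → t=3.375, apex=19.214, x_land=16.032, impact vy=-19.406
  bounce: vy ← 0.87·19.406 = 16.883
Arc 2: start y=0.000, vy=16.883 → t=3.446, apex=14.543, x_land=32.398, impact vy=-16.883
  bounce: vy ← 0.87·16.883 = 14.688
Arc 3: start y=0.000, vy=14.688 → t=2.998, apex=11.008, x_land=46.637, impact vy=-14.688
  bounce: vy ← 0.87·14.688 = 12.779
Arc 4: start y=0.000, vy=12.779 → t=2.608, apex=8.332, x_land=59.025, impact vy=-12.779
  bounce: vy ← 0.87·12.779 = 11.118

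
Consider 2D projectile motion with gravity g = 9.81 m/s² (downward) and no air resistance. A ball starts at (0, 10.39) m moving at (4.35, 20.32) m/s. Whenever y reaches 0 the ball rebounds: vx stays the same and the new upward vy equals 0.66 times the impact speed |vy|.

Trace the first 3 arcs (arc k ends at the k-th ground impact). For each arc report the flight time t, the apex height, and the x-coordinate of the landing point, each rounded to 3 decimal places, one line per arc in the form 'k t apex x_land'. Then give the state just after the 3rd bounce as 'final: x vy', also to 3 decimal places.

1 4.603 31.435 20.023
2 3.342 13.693 34.559
3 2.205 5.965 44.153
final: 44.153 7.140

Arc 1: start y=10.390, vy=20.320 → t=4.603, apex=31.435, x_land=20.023, impact vy=-24.835
  bounce: vy ← 0.66·24.835 = 16.391
Arc 2: start y=0.000, vy=16.391 → t=3.342, apex=13.693, x_land=34.559, impact vy=-16.391
  bounce: vy ← 0.66·16.391 = 10.818
Arc 3: start y=0.000, vy=10.818 → t=2.205, apex=5.965, x_land=44.153, impact vy=-10.818
  bounce: vy ← 0.66·10.818 = 7.140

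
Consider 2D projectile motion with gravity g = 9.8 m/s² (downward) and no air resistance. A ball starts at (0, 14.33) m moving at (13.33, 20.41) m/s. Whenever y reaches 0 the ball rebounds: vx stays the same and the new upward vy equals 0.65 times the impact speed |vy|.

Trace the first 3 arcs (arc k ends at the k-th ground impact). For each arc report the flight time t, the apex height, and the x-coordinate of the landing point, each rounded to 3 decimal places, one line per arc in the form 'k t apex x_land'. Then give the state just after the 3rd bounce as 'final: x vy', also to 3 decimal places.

Arc 1: start y=14.330, vy=20.410 → t=4.777, apex=35.583, x_land=63.683, impact vy=-26.409
  bounce: vy ← 0.65·26.409 = 17.166
Arc 2: start y=0.000, vy=17.166 → t=3.503, apex=15.034, x_land=110.382, impact vy=-17.166
  bounce: vy ← 0.65·17.166 = 11.158
Arc 3: start y=0.000, vy=11.158 → t=2.277, apex=6.352, x_land=140.735, impact vy=-11.158
  bounce: vy ← 0.65·11.158 = 7.253

1 4.777 35.583 63.683
2 3.503 15.034 110.382
3 2.277 6.352 140.735
final: 140.735 7.253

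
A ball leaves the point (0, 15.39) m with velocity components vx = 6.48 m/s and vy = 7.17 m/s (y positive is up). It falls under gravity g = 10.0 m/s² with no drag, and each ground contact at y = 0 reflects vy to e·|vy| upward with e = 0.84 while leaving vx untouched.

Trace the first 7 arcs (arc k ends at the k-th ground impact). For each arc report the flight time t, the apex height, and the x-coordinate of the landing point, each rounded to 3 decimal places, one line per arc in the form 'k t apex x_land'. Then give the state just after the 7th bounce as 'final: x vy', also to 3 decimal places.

Arc 1: start y=15.390, vy=7.170 → t=2.612, apex=17.960, x_land=16.928, impact vy=-18.953
  bounce: vy ← 0.84·18.953 = 15.920
Arc 2: start y=0.000, vy=15.920 → t=3.184, apex=12.673, x_land=37.560, impact vy=-15.920
  bounce: vy ← 0.84·15.920 = 13.373
Arc 3: start y=0.000, vy=13.373 → t=2.675, apex=8.942, x_land=54.892, impact vy=-13.373
  bounce: vy ← 0.84·13.373 = 11.233
Arc 4: start y=0.000, vy=11.233 → t=2.247, apex=6.309, x_land=69.450, impact vy=-11.233
  bounce: vy ← 0.84·11.233 = 9.436
Arc 5: start y=0.000, vy=9.436 → t=1.887, apex=4.452, x_land=81.680, impact vy=-9.436
  bounce: vy ← 0.84·9.436 = 7.926
Arc 6: start y=0.000, vy=7.926 → t=1.585, apex=3.141, x_land=91.952, impact vy=-7.926
  bounce: vy ← 0.84·7.926 = 6.658
Arc 7: start y=0.000, vy=6.658 → t=1.332, apex=2.217, x_land=100.581, impact vy=-6.658
  bounce: vy ← 0.84·6.658 = 5.593

1 2.612 17.960 16.928
2 3.184 12.673 37.560
3 2.675 8.942 54.892
4 2.247 6.309 69.450
5 1.887 4.452 81.680
6 1.585 3.141 91.952
7 1.332 2.217 100.581
final: 100.581 5.593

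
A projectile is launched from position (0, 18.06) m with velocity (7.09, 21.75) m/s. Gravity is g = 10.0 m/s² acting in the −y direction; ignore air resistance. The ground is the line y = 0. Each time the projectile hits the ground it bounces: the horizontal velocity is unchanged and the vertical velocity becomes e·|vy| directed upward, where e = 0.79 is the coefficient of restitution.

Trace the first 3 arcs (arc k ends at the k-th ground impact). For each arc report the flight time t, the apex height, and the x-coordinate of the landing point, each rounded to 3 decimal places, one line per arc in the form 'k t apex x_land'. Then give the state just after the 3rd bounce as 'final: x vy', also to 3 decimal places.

1 5.063 41.713 35.899
2 4.564 26.033 68.255
3 3.605 16.247 93.816
final: 93.816 14.241

Arc 1: start y=18.060, vy=21.750 → t=5.063, apex=41.713, x_land=35.899, impact vy=-28.884
  bounce: vy ← 0.79·28.884 = 22.818
Arc 2: start y=0.000, vy=22.818 → t=4.564, apex=26.033, x_land=68.255, impact vy=-22.818
  bounce: vy ← 0.79·22.818 = 18.026
Arc 3: start y=0.000, vy=18.026 → t=3.605, apex=16.247, x_land=93.816, impact vy=-18.026
  bounce: vy ← 0.79·18.026 = 14.241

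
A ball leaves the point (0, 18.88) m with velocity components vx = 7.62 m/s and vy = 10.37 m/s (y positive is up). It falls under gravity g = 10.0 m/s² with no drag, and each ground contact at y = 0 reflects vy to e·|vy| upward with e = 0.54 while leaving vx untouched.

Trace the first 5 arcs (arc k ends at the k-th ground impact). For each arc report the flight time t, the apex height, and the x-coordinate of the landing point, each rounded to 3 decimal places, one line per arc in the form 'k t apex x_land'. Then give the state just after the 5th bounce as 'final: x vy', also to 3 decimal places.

Arc 1: start y=18.880, vy=10.370 → t=3.240, apex=24.257, x_land=24.686, impact vy=-22.026
  bounce: vy ← 0.54·22.026 = 11.894
Arc 2: start y=0.000, vy=11.894 → t=2.379, apex=7.073, x_land=42.812, impact vy=-11.894
  bounce: vy ← 0.54·11.894 = 6.423
Arc 3: start y=0.000, vy=6.423 → t=1.285, apex=2.063, x_land=52.600, impact vy=-6.423
  bounce: vy ← 0.54·6.423 = 3.468
Arc 4: start y=0.000, vy=3.468 → t=0.694, apex=0.601, x_land=57.886, impact vy=-3.468
  bounce: vy ← 0.54·3.468 = 1.873
Arc 5: start y=0.000, vy=1.873 → t=0.375, apex=0.175, x_land=60.740, impact vy=-1.873
  bounce: vy ← 0.54·1.873 = 1.011

1 3.240 24.257 24.686
2 2.379 7.073 42.812
3 1.285 2.063 52.600
4 0.694 0.601 57.886
5 0.375 0.175 60.740
final: 60.740 1.011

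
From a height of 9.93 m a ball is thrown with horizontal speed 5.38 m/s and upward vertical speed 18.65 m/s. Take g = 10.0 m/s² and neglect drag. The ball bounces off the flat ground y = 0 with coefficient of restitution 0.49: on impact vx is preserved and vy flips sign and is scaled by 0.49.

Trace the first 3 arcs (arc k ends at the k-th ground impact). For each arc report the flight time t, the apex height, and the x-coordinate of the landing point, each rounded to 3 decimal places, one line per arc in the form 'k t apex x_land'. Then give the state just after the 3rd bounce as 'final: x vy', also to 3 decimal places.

1 4.203 27.321 22.610
2 2.291 6.560 34.934
3 1.123 1.575 40.973
final: 40.973 2.750

Arc 1: start y=9.930, vy=18.650 → t=4.203, apex=27.321, x_land=22.610, impact vy=-23.376
  bounce: vy ← 0.49·23.376 = 11.454
Arc 2: start y=0.000, vy=11.454 → t=2.291, apex=6.560, x_land=34.934, impact vy=-11.454
  bounce: vy ← 0.49·11.454 = 5.613
Arc 3: start y=0.000, vy=5.613 → t=1.123, apex=1.575, x_land=40.973, impact vy=-5.613
  bounce: vy ← 0.49·5.613 = 2.750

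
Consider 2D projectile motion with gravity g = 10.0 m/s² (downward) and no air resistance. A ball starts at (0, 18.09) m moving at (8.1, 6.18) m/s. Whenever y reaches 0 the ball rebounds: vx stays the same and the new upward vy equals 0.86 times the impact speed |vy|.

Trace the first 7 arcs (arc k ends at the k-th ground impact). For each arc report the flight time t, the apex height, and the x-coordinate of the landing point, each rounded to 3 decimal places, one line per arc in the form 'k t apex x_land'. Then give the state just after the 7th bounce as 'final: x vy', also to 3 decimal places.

1 2.618 20.000 21.206
2 3.440 14.792 49.069
3 2.958 10.940 73.032
4 2.544 8.091 93.640
5 2.188 5.984 111.363
6 1.882 4.426 126.605
7 1.618 3.273 139.713
final: 139.713 6.958

Arc 1: start y=18.090, vy=6.180 → t=2.618, apex=20.000, x_land=21.206, impact vy=-20.000
  bounce: vy ← 0.86·20.000 = 17.200
Arc 2: start y=0.000, vy=17.200 → t=3.440, apex=14.792, x_land=49.069, impact vy=-17.200
  bounce: vy ← 0.86·17.200 = 14.792
Arc 3: start y=0.000, vy=14.792 → t=2.958, apex=10.940, x_land=73.032, impact vy=-14.792
  bounce: vy ← 0.86·14.792 = 12.721
Arc 4: start y=0.000, vy=12.721 → t=2.544, apex=8.091, x_land=93.640, impact vy=-12.721
  bounce: vy ← 0.86·12.721 = 10.940
Arc 5: start y=0.000, vy=10.940 → t=2.188, apex=5.984, x_land=111.363, impact vy=-10.940
  bounce: vy ← 0.86·10.940 = 9.408
Arc 6: start y=0.000, vy=9.408 → t=1.882, apex=4.426, x_land=126.605, impact vy=-9.408
  bounce: vy ← 0.86·9.408 = 8.091
Arc 7: start y=0.000, vy=8.091 → t=1.618, apex=3.273, x_land=139.713, impact vy=-8.091
  bounce: vy ← 0.86·8.091 = 6.958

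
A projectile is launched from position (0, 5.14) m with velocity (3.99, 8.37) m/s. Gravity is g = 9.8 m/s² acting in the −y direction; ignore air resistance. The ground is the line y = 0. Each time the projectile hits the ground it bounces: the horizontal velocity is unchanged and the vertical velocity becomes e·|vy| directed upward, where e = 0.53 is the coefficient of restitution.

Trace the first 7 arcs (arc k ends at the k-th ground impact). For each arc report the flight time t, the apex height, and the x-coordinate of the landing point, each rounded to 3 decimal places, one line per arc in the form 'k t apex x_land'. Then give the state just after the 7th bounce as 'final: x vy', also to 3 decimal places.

Arc 1: start y=5.140, vy=8.370 → t=2.188, apex=8.714, x_land=8.729, impact vy=-13.069
  bounce: vy ← 0.53·13.069 = 6.927
Arc 2: start y=0.000, vy=6.927 → t=1.414, apex=2.448, x_land=14.369, impact vy=-6.927
  bounce: vy ← 0.53·6.927 = 3.671
Arc 3: start y=0.000, vy=3.671 → t=0.749, apex=0.688, x_land=17.358, impact vy=-3.671
  bounce: vy ← 0.53·3.671 = 1.946
Arc 4: start y=0.000, vy=1.946 → t=0.397, apex=0.193, x_land=18.943, impact vy=-1.946
  bounce: vy ← 0.53·1.946 = 1.031
Arc 5: start y=0.000, vy=1.031 → t=0.210, apex=0.054, x_land=19.782, impact vy=-1.031
  bounce: vy ← 0.53·1.031 = 0.547
Arc 6: start y=0.000, vy=0.547 → t=0.112, apex=0.015, x_land=20.227, impact vy=-0.547
  bounce: vy ← 0.53·0.547 = 0.290
Arc 7: start y=0.000, vy=0.290 → t=0.059, apex=0.004, x_land=20.463, impact vy=-0.290
  bounce: vy ← 0.53·0.290 = 0.154

1 2.188 8.714 8.729
2 1.414 2.448 14.369
3 0.749 0.688 17.358
4 0.397 0.193 18.943
5 0.210 0.054 19.782
6 0.112 0.015 20.227
7 0.059 0.004 20.463
final: 20.463 0.154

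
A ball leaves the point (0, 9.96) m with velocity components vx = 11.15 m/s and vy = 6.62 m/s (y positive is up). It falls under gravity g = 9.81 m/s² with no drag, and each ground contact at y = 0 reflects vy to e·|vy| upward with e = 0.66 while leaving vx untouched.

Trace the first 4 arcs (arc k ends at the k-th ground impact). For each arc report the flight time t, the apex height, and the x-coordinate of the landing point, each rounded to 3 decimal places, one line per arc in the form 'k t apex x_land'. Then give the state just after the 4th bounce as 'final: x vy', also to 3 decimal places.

Arc 1: start y=9.960, vy=6.620 → t=2.252, apex=12.194, x_land=25.104, impact vy=-15.467
  bounce: vy ← 0.66·15.467 = 10.208
Arc 2: start y=0.000, vy=10.208 → t=2.081, apex=5.312, x_land=48.310, impact vy=-10.208
  bounce: vy ← 0.66·10.208 = 6.738
Arc 3: start y=0.000, vy=6.738 → t=1.374, apex=2.314, x_land=63.626, impact vy=-6.738
  bounce: vy ← 0.66·6.738 = 4.447
Arc 4: start y=0.000, vy=4.447 → t=0.907, apex=1.008, x_land=73.734, impact vy=-4.447
  bounce: vy ← 0.66·4.447 = 2.935

1 2.252 12.194 25.104
2 2.081 5.312 48.310
3 1.374 2.314 63.626
4 0.907 1.008 73.734
final: 73.734 2.935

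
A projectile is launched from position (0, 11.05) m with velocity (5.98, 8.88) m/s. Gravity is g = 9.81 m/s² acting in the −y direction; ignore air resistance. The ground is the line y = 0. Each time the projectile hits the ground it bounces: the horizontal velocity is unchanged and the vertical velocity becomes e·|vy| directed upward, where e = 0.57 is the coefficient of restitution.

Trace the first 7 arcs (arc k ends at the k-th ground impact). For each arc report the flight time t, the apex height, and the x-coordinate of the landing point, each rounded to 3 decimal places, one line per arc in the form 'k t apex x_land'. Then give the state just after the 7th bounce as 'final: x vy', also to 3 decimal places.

Arc 1: start y=11.050, vy=8.880 → t=2.658, apex=15.069, x_land=15.895, impact vy=-17.195
  bounce: vy ← 0.57·17.195 = 9.801
Arc 2: start y=0.000, vy=9.801 → t=1.998, apex=4.896, x_land=27.844, impact vy=-9.801
  bounce: vy ← 0.57·9.801 = 5.587
Arc 3: start y=0.000, vy=5.587 → t=1.139, apex=1.591, x_land=34.654, impact vy=-5.587
  bounce: vy ← 0.57·5.587 = 3.184
Arc 4: start y=0.000, vy=3.184 → t=0.649, apex=0.517, x_land=38.537, impact vy=-3.184
  bounce: vy ← 0.57·3.184 = 1.815
Arc 5: start y=0.000, vy=1.815 → t=0.370, apex=0.168, x_land=40.750, impact vy=-1.815
  bounce: vy ← 0.57·1.815 = 1.035
Arc 6: start y=0.000, vy=1.035 → t=0.211, apex=0.055, x_land=42.011, impact vy=-1.035
  bounce: vy ← 0.57·1.035 = 0.590
Arc 7: start y=0.000, vy=0.590 → t=0.120, apex=0.018, x_land=42.730, impact vy=-0.590
  bounce: vy ← 0.57·0.590 = 0.336

1 2.658 15.069 15.895
2 1.998 4.896 27.844
3 1.139 1.591 34.654
4 0.649 0.517 38.537
5 0.370 0.168 40.750
6 0.211 0.055 42.011
7 0.120 0.018 42.730
final: 42.730 0.336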